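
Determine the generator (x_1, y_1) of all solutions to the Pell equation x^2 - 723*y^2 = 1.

First expand sqrt(723) as a continued fraction. With x_i = (sqrt(723) + m_i)/d_i and (m_0, d_0) = (0, 1): a_0 = floor(sqrt(723)) = 26, since 26^2 = 676 <= 723 < 729 = 27^2.
Iterate m_{i+1} = d_i*a_i - m_i, d_{i+1} = (723 - m_{i+1}^2)/d_i, a_{i+1} = floor((a_0 + m_{i+1})/d_{i+1}):
  m_1 = 1*26 - 0 = 26, d_1 = (723 - 26^2)/1 = 47/1 = 47, a_1 = floor((26 + 26)/47) = 1.
  m_2 = 47*1 - 26 = 21, d_2 = (723 - 21^2)/47 = 282/47 = 6, a_2 = floor((26 + 21)/6) = 7.
  m_3 = 6*7 - 21 = 21, d_3 = (723 - 21^2)/6 = 282/6 = 47, a_3 = floor((26 + 21)/47) = 1.
  m_4 = 47*1 - 21 = 26, d_4 = (723 - 26^2)/47 = 47/47 = 1, a_4 = floor((26 + 26)/1) = 52.
  m_5 = 1*52 - 26 = 26, d_5 = (723 - 26^2)/1 = 47/1 = 47: (m_5, d_5) = (m_1, d_1) = (26, 47), so from here the quotients repeat a_1, ..., a_4; the period length is 4.
So sqrt(723) = [26; (1, 7, 1, 52)] with period length k = 4.
k is even, so the fundamental solution of x^2 - 723y^2 = 1 is (p_{k-1}, q_{k-1}) = (p_3, q_3); compute convergents through index 3.
Convergents (p_i = a_i*p_{i-1} + p_{i-2}, q_i = a_i*q_{i-1} + q_{i-2} with p_{-2}=0, p_{-1}=1, q_{-2}=1, q_{-1}=0):
  i=0: a_0=26, p_0 = 26*1 + 0 = 26, q_0 = 26*0 + 1 = 1.
  i=1: a_1=1, p_1 = 1*26 + 1 = 27, q_1 = 1*1 + 0 = 1.
  i=2: a_2=7, p_2 = 7*27 + 26 = 215, q_2 = 7*1 + 1 = 8.
  i=3: a_3=1, p_3 = 1*215 + 27 = 242, q_3 = 1*8 + 1 = 9.
Check: 242^2 - 723*9^2 = 58564 - 58563 = 1, so (x, y) = (242, 9) solves the equation, and by the theorem it is the least positive solution.

(x, y) = (242, 9)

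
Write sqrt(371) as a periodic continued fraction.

Write x_i = (sqrt(371) + m_i)/d_i with (m_0, d_0) = (0, 1). a_0 = floor(sqrt(371)) = 19, since 19^2 = 361 <= 371 < 400 = 20^2.
Iterate m_{i+1} = d_i*a_i - m_i, d_{i+1} = (371 - m_{i+1}^2)/d_i, a_{i+1} = floor((a_0 + m_{i+1})/d_{i+1}):
  m_1 = 1*19 - 0 = 19, d_1 = (371 - 19^2)/1 = 10/1 = 10, a_1 = floor((19 + 19)/10) = 3.
  m_2 = 10*3 - 19 = 11, d_2 = (371 - 11^2)/10 = 250/10 = 25, a_2 = floor((19 + 11)/25) = 1.
  m_3 = 25*1 - 11 = 14, d_3 = (371 - 14^2)/25 = 175/25 = 7, a_3 = floor((19 + 14)/7) = 4.
  m_4 = 7*4 - 14 = 14, d_4 = (371 - 14^2)/7 = 175/7 = 25, a_4 = floor((19 + 14)/25) = 1.
  m_5 = 25*1 - 14 = 11, d_5 = (371 - 11^2)/25 = 250/25 = 10, a_5 = floor((19 + 11)/10) = 3.
  m_6 = 10*3 - 11 = 19, d_6 = (371 - 19^2)/10 = 10/10 = 1, a_6 = floor((19 + 19)/1) = 38.
  m_7 = 1*38 - 19 = 19, d_7 = (371 - 19^2)/1 = 10/1 = 10: (m_7, d_7) = (m_1, d_1) = (19, 10), so from here the quotients repeat a_1, ..., a_6; the period length is 6.
Hence the expansion of sqrt(371) is a_0 = 19 followed by the repeating block 3, 1, 4, 1, 3, 38 (period 6).

[19; (3, 1, 4, 1, 3, 38)]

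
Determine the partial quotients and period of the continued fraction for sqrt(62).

Write x_i = (sqrt(62) + m_i)/d_i with (m_0, d_0) = (0, 1). a_0 = floor(sqrt(62)) = 7, since 7^2 = 49 <= 62 < 64 = 8^2.
Iterate m_{i+1} = d_i*a_i - m_i, d_{i+1} = (62 - m_{i+1}^2)/d_i, a_{i+1} = floor((a_0 + m_{i+1})/d_{i+1}):
  m_1 = 1*7 - 0 = 7, d_1 = (62 - 7^2)/1 = 13/1 = 13, a_1 = floor((7 + 7)/13) = 1.
  m_2 = 13*1 - 7 = 6, d_2 = (62 - 6^2)/13 = 26/13 = 2, a_2 = floor((7 + 6)/2) = 6.
  m_3 = 2*6 - 6 = 6, d_3 = (62 - 6^2)/2 = 26/2 = 13, a_3 = floor((7 + 6)/13) = 1.
  m_4 = 13*1 - 6 = 7, d_4 = (62 - 7^2)/13 = 13/13 = 1, a_4 = floor((7 + 7)/1) = 14.
  m_5 = 1*14 - 7 = 7, d_5 = (62 - 7^2)/1 = 13/1 = 13: (m_5, d_5) = (m_1, d_1) = (7, 13), so from here the quotients repeat a_1, ..., a_4; the period length is 4.
Hence the expansion of sqrt(62) is a_0 = 7 followed by the repeating block 1, 6, 1, 14 (period 4).

[7; (1, 6, 1, 14)]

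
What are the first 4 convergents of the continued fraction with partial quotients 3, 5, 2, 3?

Using the convergent recurrence p_i = a_i*p_{i-1} + p_{i-2}, q_i = a_i*q_{i-1} + q_{i-2} with p_{-2}=0, p_{-1}=1, q_{-2}=1, q_{-1}=0:
  i=0: a_0=3, p_0 = 3*1 + 0 = 3, q_0 = 3*0 + 1 = 1.
  i=1: a_1=5, p_1 = 5*3 + 1 = 16, q_1 = 5*1 + 0 = 5.
  i=2: a_2=2, p_2 = 2*16 + 3 = 35, q_2 = 2*5 + 1 = 11.
  i=3: a_3=3, p_3 = 3*35 + 16 = 121, q_3 = 3*11 + 5 = 38.

3/1, 16/5, 35/11, 121/38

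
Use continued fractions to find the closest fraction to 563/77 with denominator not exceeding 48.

329/45

Expand x = 563/77 as a continued fraction with the Euclidean algorithm:
  563 = 7*77 + 24, so a_0 = 7.
  77 = 3*24 + 5, so a_1 = 3.
  24 = 4*5 + 4, so a_2 = 4.
  5 = 1*4 + 1, so a_3 = 1.
  4 = 4*1 + 0, so a_4 = 4.
so x = [7; 3, 4, 1, 4].
Convergents (p_i = a_i*p_{i-1} + p_{i-2}, q_i = a_i*q_{i-1} + q_{i-2} with p_{-2}=0, p_{-1}=1, q_{-2}=1, q_{-1}=0), until the denominator exceeds 48:
  i=0: a_0=7, p_0 = 7*1 + 0 = 7, q_0 = 7*0 + 1 = 1.
  i=1: a_1=3, p_1 = 3*7 + 1 = 22, q_1 = 3*1 + 0 = 3.
  i=2: a_2=4, p_2 = 4*22 + 7 = 95, q_2 = 4*3 + 1 = 13.
  i=3: a_3=1, p_3 = 1*95 + 22 = 117, q_3 = 1*13 + 3 = 16.
  i=4: a_4=4, p_4 = 4*117 + 95 = 563, q_4 = 4*16 + 13 = 77.
q_4 = 77 > 48, so the last convergent with denominator <= 48 is p_3/q_3 = 117/16.
The closest fraction with denominator <= 48 is either p_3/q_3 or the intermediate fraction (k*p_3 + p_2)/(k*q_3 + q_2) with the largest k >= 1 whose denominator stays <= 48; these approach x as k grows, and every other convergent or intermediate fraction in range is farther away.
Largest k: floor((48 - q_2)/q_3) = floor((48 - 13)/16) = 2.
That gives (2*117 + 95)/(2*16 + 13) = 329/45.
Compare the errors: |x - 117/16| = |563*16 - 117*77|/(77*16) = 1/1232, and |x - 329/45| = |563*45 - 329*77|/(77*45) = 2/3465.
Cross-multiplying, 2*1232 = 2464 < 3465 = 1*3465, so 2/3465 is smaller: the intermediate fraction 329/45 is closer to x than 117/16.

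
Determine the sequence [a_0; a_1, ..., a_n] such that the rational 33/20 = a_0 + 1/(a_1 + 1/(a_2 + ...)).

Run the Euclidean algorithm on 33 and 20; the successive quotients are the partial quotients a_0, a_1, ... (each step inverts the fractional part left over by the previous one):
  33 = 1*20 + 13, so a_0 = 1.
  20 = 1*13 + 7, so a_1 = 1.
  13 = 1*7 + 6, so a_2 = 1.
  7 = 1*6 + 1, so a_3 = 1.
  6 = 6*1 + 0, so a_4 = 6.
The remainder reaches 0 after 5 divisions, so the expansion has 5 partial quotients, read off in order.

[1; 1, 1, 1, 6]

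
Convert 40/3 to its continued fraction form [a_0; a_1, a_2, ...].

Run the Euclidean algorithm on 40 and 3; the successive quotients are the partial quotients a_0, a_1, ... (each step inverts the fractional part left over by the previous one):
  40 = 13*3 + 1, so a_0 = 13.
  3 = 3*1 + 0, so a_1 = 3.
The remainder reaches 0 after 2 divisions, so the expansion has 2 partial quotients, read off in order.

[13; 3]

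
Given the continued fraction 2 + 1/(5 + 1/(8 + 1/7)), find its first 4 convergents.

2/1, 11/5, 90/41, 641/292

Using the convergent recurrence p_i = a_i*p_{i-1} + p_{i-2}, q_i = a_i*q_{i-1} + q_{i-2} with p_{-2}=0, p_{-1}=1, q_{-2}=1, q_{-1}=0:
  i=0: a_0=2, p_0 = 2*1 + 0 = 2, q_0 = 2*0 + 1 = 1.
  i=1: a_1=5, p_1 = 5*2 + 1 = 11, q_1 = 5*1 + 0 = 5.
  i=2: a_2=8, p_2 = 8*11 + 2 = 90, q_2 = 8*5 + 1 = 41.
  i=3: a_3=7, p_3 = 7*90 + 11 = 641, q_3 = 7*41 + 5 = 292.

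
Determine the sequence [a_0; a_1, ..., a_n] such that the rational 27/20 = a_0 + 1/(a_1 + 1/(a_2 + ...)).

Run the Euclidean algorithm on 27 and 20; the successive quotients are the partial quotients a_0, a_1, ... (each step inverts the fractional part left over by the previous one):
  27 = 1*20 + 7, so a_0 = 1.
  20 = 2*7 + 6, so a_1 = 2.
  7 = 1*6 + 1, so a_2 = 1.
  6 = 6*1 + 0, so a_3 = 6.
The remainder reaches 0 after 4 divisions, so the expansion has 4 partial quotients, read off in order.

[1; 2, 1, 6]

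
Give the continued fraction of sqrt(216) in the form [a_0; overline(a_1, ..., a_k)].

[14; overline(1, 2, 3, 2, 1, 28)]

Write x_i = (sqrt(216) + m_i)/d_i with (m_0, d_0) = (0, 1). a_0 = floor(sqrt(216)) = 14, since 14^2 = 196 <= 216 < 225 = 15^2.
Iterate m_{i+1} = d_i*a_i - m_i, d_{i+1} = (216 - m_{i+1}^2)/d_i, a_{i+1} = floor((a_0 + m_{i+1})/d_{i+1}):
  m_1 = 1*14 - 0 = 14, d_1 = (216 - 14^2)/1 = 20/1 = 20, a_1 = floor((14 + 14)/20) = 1.
  m_2 = 20*1 - 14 = 6, d_2 = (216 - 6^2)/20 = 180/20 = 9, a_2 = floor((14 + 6)/9) = 2.
  m_3 = 9*2 - 6 = 12, d_3 = (216 - 12^2)/9 = 72/9 = 8, a_3 = floor((14 + 12)/8) = 3.
  m_4 = 8*3 - 12 = 12, d_4 = (216 - 12^2)/8 = 72/8 = 9, a_4 = floor((14 + 12)/9) = 2.
  m_5 = 9*2 - 12 = 6, d_5 = (216 - 6^2)/9 = 180/9 = 20, a_5 = floor((14 + 6)/20) = 1.
  m_6 = 20*1 - 6 = 14, d_6 = (216 - 14^2)/20 = 20/20 = 1, a_6 = floor((14 + 14)/1) = 28.
  m_7 = 1*28 - 14 = 14, d_7 = (216 - 14^2)/1 = 20/1 = 20: (m_7, d_7) = (m_1, d_1) = (14, 20), so from here the quotients repeat a_1, ..., a_6; the period length is 6.
Hence the expansion of sqrt(216) is a_0 = 14 followed by the repeating block 1, 2, 3, 2, 1, 28 (period 6).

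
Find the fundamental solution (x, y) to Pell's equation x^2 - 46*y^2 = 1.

(x, y) = (24335, 3588)

First expand sqrt(46) as a continued fraction. With x_i = (sqrt(46) + m_i)/d_i and (m_0, d_0) = (0, 1): a_0 = floor(sqrt(46)) = 6, since 6^2 = 36 <= 46 < 49 = 7^2.
Iterate m_{i+1} = d_i*a_i - m_i, d_{i+1} = (46 - m_{i+1}^2)/d_i, a_{i+1} = floor((a_0 + m_{i+1})/d_{i+1}):
  m_1 = 1*6 - 0 = 6, d_1 = (46 - 6^2)/1 = 10/1 = 10, a_1 = floor((6 + 6)/10) = 1.
  m_2 = 10*1 - 6 = 4, d_2 = (46 - 4^2)/10 = 30/10 = 3, a_2 = floor((6 + 4)/3) = 3.
  m_3 = 3*3 - 4 = 5, d_3 = (46 - 5^2)/3 = 21/3 = 7, a_3 = floor((6 + 5)/7) = 1.
  m_4 = 7*1 - 5 = 2, d_4 = (46 - 2^2)/7 = 42/7 = 6, a_4 = floor((6 + 2)/6) = 1.
  m_5 = 6*1 - 2 = 4, d_5 = (46 - 4^2)/6 = 30/6 = 5, a_5 = floor((6 + 4)/5) = 2.
  m_6 = 5*2 - 4 = 6, d_6 = (46 - 6^2)/5 = 10/5 = 2, a_6 = floor((6 + 6)/2) = 6.
  m_7 = 2*6 - 6 = 6, d_7 = (46 - 6^2)/2 = 10/2 = 5, a_7 = floor((6 + 6)/5) = 2.
  m_8 = 5*2 - 6 = 4, d_8 = (46 - 4^2)/5 = 30/5 = 6, a_8 = floor((6 + 4)/6) = 1.
  m_9 = 6*1 - 4 = 2, d_9 = (46 - 2^2)/6 = 42/6 = 7, a_9 = floor((6 + 2)/7) = 1.
  m_10 = 7*1 - 2 = 5, d_10 = (46 - 5^2)/7 = 21/7 = 3, a_10 = floor((6 + 5)/3) = 3.
  m_11 = 3*3 - 5 = 4, d_11 = (46 - 4^2)/3 = 30/3 = 10, a_11 = floor((6 + 4)/10) = 1.
  m_12 = 10*1 - 4 = 6, d_12 = (46 - 6^2)/10 = 10/10 = 1, a_12 = floor((6 + 6)/1) = 12.
  m_13 = 1*12 - 6 = 6, d_13 = (46 - 6^2)/1 = 10/1 = 10: (m_13, d_13) = (m_1, d_1) = (6, 10), so from here the quotients repeat a_1, ..., a_12; the period length is 12.
So sqrt(46) = [6; (1, 3, 1, 1, 2, 6, 2, 1, 1, 3, 1, 12)] with period length k = 12.
k is even, so the fundamental solution of x^2 - 46y^2 = 1 is (p_{k-1}, q_{k-1}) = (p_11, q_11); compute convergents through index 11.
Convergents (p_i = a_i*p_{i-1} + p_{i-2}, q_i = a_i*q_{i-1} + q_{i-2} with p_{-2}=0, p_{-1}=1, q_{-2}=1, q_{-1}=0):
  i=0: a_0=6, p_0 = 6*1 + 0 = 6, q_0 = 6*0 + 1 = 1.
  i=1: a_1=1, p_1 = 1*6 + 1 = 7, q_1 = 1*1 + 0 = 1.
  i=2: a_2=3, p_2 = 3*7 + 6 = 27, q_2 = 3*1 + 1 = 4.
  i=3: a_3=1, p_3 = 1*27 + 7 = 34, q_3 = 1*4 + 1 = 5.
  i=4: a_4=1, p_4 = 1*34 + 27 = 61, q_4 = 1*5 + 4 = 9.
  i=5: a_5=2, p_5 = 2*61 + 34 = 156, q_5 = 2*9 + 5 = 23.
  i=6: a_6=6, p_6 = 6*156 + 61 = 997, q_6 = 6*23 + 9 = 147.
  i=7: a_7=2, p_7 = 2*997 + 156 = 2150, q_7 = 2*147 + 23 = 317.
  i=8: a_8=1, p_8 = 1*2150 + 997 = 3147, q_8 = 1*317 + 147 = 464.
  i=9: a_9=1, p_9 = 1*3147 + 2150 = 5297, q_9 = 1*464 + 317 = 781.
  i=10: a_10=3, p_10 = 3*5297 + 3147 = 19038, q_10 = 3*781 + 464 = 2807.
  i=11: a_11=1, p_11 = 1*19038 + 5297 = 24335, q_11 = 1*2807 + 781 = 3588.
Check: 24335^2 - 46*3588^2 = 592192225 - 592192224 = 1, so (x, y) = (24335, 3588) solves the equation, and by the theorem it is the least positive solution.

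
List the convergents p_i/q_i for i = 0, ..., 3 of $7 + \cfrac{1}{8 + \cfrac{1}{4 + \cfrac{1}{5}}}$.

7/1, 57/8, 235/33, 1232/173

Using the convergent recurrence p_i = a_i*p_{i-1} + p_{i-2}, q_i = a_i*q_{i-1} + q_{i-2} with p_{-2}=0, p_{-1}=1, q_{-2}=1, q_{-1}=0:
  i=0: a_0=7, p_0 = 7*1 + 0 = 7, q_0 = 7*0 + 1 = 1.
  i=1: a_1=8, p_1 = 8*7 + 1 = 57, q_1 = 8*1 + 0 = 8.
  i=2: a_2=4, p_2 = 4*57 + 7 = 235, q_2 = 4*8 + 1 = 33.
  i=3: a_3=5, p_3 = 5*235 + 57 = 1232, q_3 = 5*33 + 8 = 173.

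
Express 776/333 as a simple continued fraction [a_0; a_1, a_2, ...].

[2; 3, 36, 1, 2]

Run the Euclidean algorithm on 776 and 333; the successive quotients are the partial quotients a_0, a_1, ... (each step inverts the fractional part left over by the previous one):
  776 = 2*333 + 110, so a_0 = 2.
  333 = 3*110 + 3, so a_1 = 3.
  110 = 36*3 + 2, so a_2 = 36.
  3 = 1*2 + 1, so a_3 = 1.
  2 = 2*1 + 0, so a_4 = 2.
The remainder reaches 0 after 5 divisions, so the expansion has 5 partial quotients, read off in order.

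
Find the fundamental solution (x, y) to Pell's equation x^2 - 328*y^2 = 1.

First expand sqrt(328) as a continued fraction. With x_i = (sqrt(328) + m_i)/d_i and (m_0, d_0) = (0, 1): a_0 = floor(sqrt(328)) = 18, since 18^2 = 324 <= 328 < 361 = 19^2.
Iterate m_{i+1} = d_i*a_i - m_i, d_{i+1} = (328 - m_{i+1}^2)/d_i, a_{i+1} = floor((a_0 + m_{i+1})/d_{i+1}):
  m_1 = 1*18 - 0 = 18, d_1 = (328 - 18^2)/1 = 4/1 = 4, a_1 = floor((18 + 18)/4) = 9.
  m_2 = 4*9 - 18 = 18, d_2 = (328 - 18^2)/4 = 4/4 = 1, a_2 = floor((18 + 18)/1) = 36.
  m_3 = 1*36 - 18 = 18, d_3 = (328 - 18^2)/1 = 4/1 = 4: (m_3, d_3) = (m_1, d_1) = (18, 4), so from here the quotients repeat a_1, a_2; the period length is 2.
So sqrt(328) = [18; (9, 36)] with period length k = 2.
k is even, so the fundamental solution of x^2 - 328y^2 = 1 is (p_{k-1}, q_{k-1}) = (p_1, q_1); compute convergents through index 1.
Convergents (p_i = a_i*p_{i-1} + p_{i-2}, q_i = a_i*q_{i-1} + q_{i-2} with p_{-2}=0, p_{-1}=1, q_{-2}=1, q_{-1}=0):
  i=0: a_0=18, p_0 = 18*1 + 0 = 18, q_0 = 18*0 + 1 = 1.
  i=1: a_1=9, p_1 = 9*18 + 1 = 163, q_1 = 9*1 + 0 = 9.
Check: 163^2 - 328*9^2 = 26569 - 26568 = 1, so (x, y) = (163, 9) solves the equation, and by the theorem it is the least positive solution.

(x, y) = (163, 9)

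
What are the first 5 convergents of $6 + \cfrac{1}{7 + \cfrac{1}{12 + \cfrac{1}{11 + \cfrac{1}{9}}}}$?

6/1, 43/7, 522/85, 5785/942, 52587/8563

Using the convergent recurrence p_i = a_i*p_{i-1} + p_{i-2}, q_i = a_i*q_{i-1} + q_{i-2} with p_{-2}=0, p_{-1}=1, q_{-2}=1, q_{-1}=0:
  i=0: a_0=6, p_0 = 6*1 + 0 = 6, q_0 = 6*0 + 1 = 1.
  i=1: a_1=7, p_1 = 7*6 + 1 = 43, q_1 = 7*1 + 0 = 7.
  i=2: a_2=12, p_2 = 12*43 + 6 = 522, q_2 = 12*7 + 1 = 85.
  i=3: a_3=11, p_3 = 11*522 + 43 = 5785, q_3 = 11*85 + 7 = 942.
  i=4: a_4=9, p_4 = 9*5785 + 522 = 52587, q_4 = 9*942 + 85 = 8563.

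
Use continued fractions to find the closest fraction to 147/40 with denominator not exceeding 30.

Expand x = 147/40 as a continued fraction with the Euclidean algorithm:
  147 = 3*40 + 27, so a_0 = 3.
  40 = 1*27 + 13, so a_1 = 1.
  27 = 2*13 + 1, so a_2 = 2.
  13 = 13*1 + 0, so a_3 = 13.
so x = [3; 1, 2, 13].
Convergents (p_i = a_i*p_{i-1} + p_{i-2}, q_i = a_i*q_{i-1} + q_{i-2} with p_{-2}=0, p_{-1}=1, q_{-2}=1, q_{-1}=0), until the denominator exceeds 30:
  i=0: a_0=3, p_0 = 3*1 + 0 = 3, q_0 = 3*0 + 1 = 1.
  i=1: a_1=1, p_1 = 1*3 + 1 = 4, q_1 = 1*1 + 0 = 1.
  i=2: a_2=2, p_2 = 2*4 + 3 = 11, q_2 = 2*1 + 1 = 3.
  i=3: a_3=13, p_3 = 13*11 + 4 = 147, q_3 = 13*3 + 1 = 40.
q_3 = 40 > 30, so the last convergent with denominator <= 30 is p_2/q_2 = 11/3.
The closest fraction with denominator <= 30 is either p_2/q_2 or the intermediate fraction (k*p_2 + p_1)/(k*q_2 + q_1) with the largest k >= 1 whose denominator stays <= 30; these approach x as k grows, and every other convergent or intermediate fraction in range is farther away.
Largest k: floor((30 - q_1)/q_2) = floor((30 - 1)/3) = 9.
That gives (9*11 + 4)/(9*3 + 1) = 103/28.
Compare the errors: |x - 11/3| = |147*3 - 11*40|/(40*3) = 1/120, and |x - 103/28| = |147*28 - 103*40|/(40*28) = 4/1120.
Cross-multiplying, 4*120 = 480 < 1120 = 1*1120, so 4/1120 is smaller: the intermediate fraction 103/28 is closer to x than 11/3.

103/28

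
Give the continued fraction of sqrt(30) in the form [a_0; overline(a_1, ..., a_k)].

[5; overline(2, 10)]

Write x_i = (sqrt(30) + m_i)/d_i with (m_0, d_0) = (0, 1). a_0 = floor(sqrt(30)) = 5, since 5^2 = 25 <= 30 < 36 = 6^2.
Iterate m_{i+1} = d_i*a_i - m_i, d_{i+1} = (30 - m_{i+1}^2)/d_i, a_{i+1} = floor((a_0 + m_{i+1})/d_{i+1}):
  m_1 = 1*5 - 0 = 5, d_1 = (30 - 5^2)/1 = 5/1 = 5, a_1 = floor((5 + 5)/5) = 2.
  m_2 = 5*2 - 5 = 5, d_2 = (30 - 5^2)/5 = 5/5 = 1, a_2 = floor((5 + 5)/1) = 10.
  m_3 = 1*10 - 5 = 5, d_3 = (30 - 5^2)/1 = 5/1 = 5: (m_3, d_3) = (m_1, d_1) = (5, 5), so from here the quotients repeat a_1, a_2; the period length is 2.
Hence the expansion of sqrt(30) is a_0 = 5 followed by the repeating block 2, 10 (period 2).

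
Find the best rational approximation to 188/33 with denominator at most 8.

40/7

Expand x = 188/33 as a continued fraction with the Euclidean algorithm:
  188 = 5*33 + 23, so a_0 = 5.
  33 = 1*23 + 10, so a_1 = 1.
  23 = 2*10 + 3, so a_2 = 2.
  10 = 3*3 + 1, so a_3 = 3.
  3 = 3*1 + 0, so a_4 = 3.
so x = [5; 1, 2, 3, 3].
Convergents (p_i = a_i*p_{i-1} + p_{i-2}, q_i = a_i*q_{i-1} + q_{i-2} with p_{-2}=0, p_{-1}=1, q_{-2}=1, q_{-1}=0), until the denominator exceeds 8:
  i=0: a_0=5, p_0 = 5*1 + 0 = 5, q_0 = 5*0 + 1 = 1.
  i=1: a_1=1, p_1 = 1*5 + 1 = 6, q_1 = 1*1 + 0 = 1.
  i=2: a_2=2, p_2 = 2*6 + 5 = 17, q_2 = 2*1 + 1 = 3.
  i=3: a_3=3, p_3 = 3*17 + 6 = 57, q_3 = 3*3 + 1 = 10.
q_3 = 10 > 8, so the last convergent with denominator <= 8 is p_2/q_2 = 17/3.
The closest fraction with denominator <= 8 is either p_2/q_2 or the intermediate fraction (k*p_2 + p_1)/(k*q_2 + q_1) with the largest k >= 1 whose denominator stays <= 8; these approach x as k grows, and every other convergent or intermediate fraction in range is farther away.
Largest k: floor((8 - q_1)/q_2) = floor((8 - 1)/3) = 2.
That gives (2*17 + 6)/(2*3 + 1) = 40/7.
Compare the errors: |x - 17/3| = |188*3 - 17*33|/(33*3) = 3/99, and |x - 40/7| = |188*7 - 40*33|/(33*7) = 4/231.
Cross-multiplying, 4*99 = 396 < 693 = 3*231, so 4/231 is smaller: the intermediate fraction 40/7 is closer to x than 17/3.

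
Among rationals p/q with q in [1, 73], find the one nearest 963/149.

Expand x = 963/149 as a continued fraction with the Euclidean algorithm:
  963 = 6*149 + 69, so a_0 = 6.
  149 = 2*69 + 11, so a_1 = 2.
  69 = 6*11 + 3, so a_2 = 6.
  11 = 3*3 + 2, so a_3 = 3.
  3 = 1*2 + 1, so a_4 = 1.
  2 = 2*1 + 0, so a_5 = 2.
so x = [6; 2, 6, 3, 1, 2].
Convergents (p_i = a_i*p_{i-1} + p_{i-2}, q_i = a_i*q_{i-1} + q_{i-2} with p_{-2}=0, p_{-1}=1, q_{-2}=1, q_{-1}=0), until the denominator exceeds 73:
  i=0: a_0=6, p_0 = 6*1 + 0 = 6, q_0 = 6*0 + 1 = 1.
  i=1: a_1=2, p_1 = 2*6 + 1 = 13, q_1 = 2*1 + 0 = 2.
  i=2: a_2=6, p_2 = 6*13 + 6 = 84, q_2 = 6*2 + 1 = 13.
  i=3: a_3=3, p_3 = 3*84 + 13 = 265, q_3 = 3*13 + 2 = 41.
  i=4: a_4=1, p_4 = 1*265 + 84 = 349, q_4 = 1*41 + 13 = 54.
  i=5: a_5=2, p_5 = 2*349 + 265 = 963, q_5 = 2*54 + 41 = 149.
q_5 = 149 > 73, so the last convergent with denominator <= 73 is p_4/q_4 = 349/54.
The closest fraction with denominator <= 73 is either p_4/q_4 or the intermediate fraction (k*p_4 + p_3)/(k*q_4 + q_3) with the largest k >= 1 whose denominator stays <= 73; these approach x as k grows, and every other convergent or intermediate fraction in range is farther away.
Largest k: floor((73 - q_3)/q_4) = floor((73 - 41)/54) = 0.
Since k = 0, no intermediate fraction beyond p_4/q_4 has denominator <= 73, so the convergent 349/54 is the closest (its error is |963*54 - 349*149|/(149*54) = 1/8046).

349/54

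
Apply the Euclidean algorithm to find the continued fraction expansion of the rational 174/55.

Run the Euclidean algorithm on 174 and 55; the successive quotients are the partial quotients a_0, a_1, ... (each step inverts the fractional part left over by the previous one):
  174 = 3*55 + 9, so a_0 = 3.
  55 = 6*9 + 1, so a_1 = 6.
  9 = 9*1 + 0, so a_2 = 9.
The remainder reaches 0 after 3 divisions, so the expansion has 3 partial quotients, read off in order.

[3; 6, 9]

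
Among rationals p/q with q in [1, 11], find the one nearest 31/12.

18/7

Expand x = 31/12 as a continued fraction with the Euclidean algorithm:
  31 = 2*12 + 7, so a_0 = 2.
  12 = 1*7 + 5, so a_1 = 1.
  7 = 1*5 + 2, so a_2 = 1.
  5 = 2*2 + 1, so a_3 = 2.
  2 = 2*1 + 0, so a_4 = 2.
so x = [2; 1, 1, 2, 2].
Convergents (p_i = a_i*p_{i-1} + p_{i-2}, q_i = a_i*q_{i-1} + q_{i-2} with p_{-2}=0, p_{-1}=1, q_{-2}=1, q_{-1}=0), until the denominator exceeds 11:
  i=0: a_0=2, p_0 = 2*1 + 0 = 2, q_0 = 2*0 + 1 = 1.
  i=1: a_1=1, p_1 = 1*2 + 1 = 3, q_1 = 1*1 + 0 = 1.
  i=2: a_2=1, p_2 = 1*3 + 2 = 5, q_2 = 1*1 + 1 = 2.
  i=3: a_3=2, p_3 = 2*5 + 3 = 13, q_3 = 2*2 + 1 = 5.
  i=4: a_4=2, p_4 = 2*13 + 5 = 31, q_4 = 2*5 + 2 = 12.
q_4 = 12 > 11, so the last convergent with denominator <= 11 is p_3/q_3 = 13/5.
The closest fraction with denominator <= 11 is either p_3/q_3 or the intermediate fraction (k*p_3 + p_2)/(k*q_3 + q_2) with the largest k >= 1 whose denominator stays <= 11; these approach x as k grows, and every other convergent or intermediate fraction in range is farther away.
Largest k: floor((11 - q_2)/q_3) = floor((11 - 2)/5) = 1.
That gives (1*13 + 5)/(1*5 + 2) = 18/7.
Compare the errors: |x - 13/5| = |31*5 - 13*12|/(12*5) = 1/60, and |x - 18/7| = |31*7 - 18*12|/(12*7) = 1/84.
Cross-multiplying, 1*60 = 60 < 84 = 1*84, so 1/84 is smaller: the intermediate fraction 18/7 is closer to x than 13/5.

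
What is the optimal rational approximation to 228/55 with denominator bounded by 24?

29/7

Expand x = 228/55 as a continued fraction with the Euclidean algorithm:
  228 = 4*55 + 8, so a_0 = 4.
  55 = 6*8 + 7, so a_1 = 6.
  8 = 1*7 + 1, so a_2 = 1.
  7 = 7*1 + 0, so a_3 = 7.
so x = [4; 6, 1, 7].
Convergents (p_i = a_i*p_{i-1} + p_{i-2}, q_i = a_i*q_{i-1} + q_{i-2} with p_{-2}=0, p_{-1}=1, q_{-2}=1, q_{-1}=0), until the denominator exceeds 24:
  i=0: a_0=4, p_0 = 4*1 + 0 = 4, q_0 = 4*0 + 1 = 1.
  i=1: a_1=6, p_1 = 6*4 + 1 = 25, q_1 = 6*1 + 0 = 6.
  i=2: a_2=1, p_2 = 1*25 + 4 = 29, q_2 = 1*6 + 1 = 7.
  i=3: a_3=7, p_3 = 7*29 + 25 = 228, q_3 = 7*7 + 6 = 55.
q_3 = 55 > 24, so the last convergent with denominator <= 24 is p_2/q_2 = 29/7.
The closest fraction with denominator <= 24 is either p_2/q_2 or the intermediate fraction (k*p_2 + p_1)/(k*q_2 + q_1) with the largest k >= 1 whose denominator stays <= 24; these approach x as k grows, and every other convergent or intermediate fraction in range is farther away.
Largest k: floor((24 - q_1)/q_2) = floor((24 - 6)/7) = 2.
That gives (2*29 + 25)/(2*7 + 6) = 83/20.
Compare the errors: |x - 29/7| = |228*7 - 29*55|/(55*7) = 1/385, and |x - 83/20| = |228*20 - 83*55|/(55*20) = 5/1100.
Cross-multiplying, 1*1100 = 1100 < 1925 = 5*385, so 1/385 is smaller: the convergent 29/7 is closer to x than 83/20.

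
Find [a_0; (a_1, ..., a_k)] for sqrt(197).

Write x_i = (sqrt(197) + m_i)/d_i with (m_0, d_0) = (0, 1). a_0 = floor(sqrt(197)) = 14, since 14^2 = 196 <= 197 < 225 = 15^2.
Iterate m_{i+1} = d_i*a_i - m_i, d_{i+1} = (197 - m_{i+1}^2)/d_i, a_{i+1} = floor((a_0 + m_{i+1})/d_{i+1}):
  m_1 = 1*14 - 0 = 14, d_1 = (197 - 14^2)/1 = 1/1 = 1, a_1 = floor((14 + 14)/1) = 28.
  m_2 = 1*28 - 14 = 14, d_2 = (197 - 14^2)/1 = 1/1 = 1: (m_2, d_2) = (m_1, d_1) = (14, 1), so from here the quotient a_1 repeats; the period length is 1.
Hence the expansion of sqrt(197) is a_0 = 14 followed by the repeating block 28 (period 1).

[14; (28)]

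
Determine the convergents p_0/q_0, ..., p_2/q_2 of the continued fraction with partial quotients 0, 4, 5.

0/1, 1/4, 5/21

Using the convergent recurrence p_i = a_i*p_{i-1} + p_{i-2}, q_i = a_i*q_{i-1} + q_{i-2} with p_{-2}=0, p_{-1}=1, q_{-2}=1, q_{-1}=0:
  i=0: a_0=0, p_0 = 0*1 + 0 = 0, q_0 = 0*0 + 1 = 1.
  i=1: a_1=4, p_1 = 4*0 + 1 = 1, q_1 = 4*1 + 0 = 4.
  i=2: a_2=5, p_2 = 5*1 + 0 = 5, q_2 = 5*4 + 1 = 21.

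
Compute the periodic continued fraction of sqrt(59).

Write x_i = (sqrt(59) + m_i)/d_i with (m_0, d_0) = (0, 1). a_0 = floor(sqrt(59)) = 7, since 7^2 = 49 <= 59 < 64 = 8^2.
Iterate m_{i+1} = d_i*a_i - m_i, d_{i+1} = (59 - m_{i+1}^2)/d_i, a_{i+1} = floor((a_0 + m_{i+1})/d_{i+1}):
  m_1 = 1*7 - 0 = 7, d_1 = (59 - 7^2)/1 = 10/1 = 10, a_1 = floor((7 + 7)/10) = 1.
  m_2 = 10*1 - 7 = 3, d_2 = (59 - 3^2)/10 = 50/10 = 5, a_2 = floor((7 + 3)/5) = 2.
  m_3 = 5*2 - 3 = 7, d_3 = (59 - 7^2)/5 = 10/5 = 2, a_3 = floor((7 + 7)/2) = 7.
  m_4 = 2*7 - 7 = 7, d_4 = (59 - 7^2)/2 = 10/2 = 5, a_4 = floor((7 + 7)/5) = 2.
  m_5 = 5*2 - 7 = 3, d_5 = (59 - 3^2)/5 = 50/5 = 10, a_5 = floor((7 + 3)/10) = 1.
  m_6 = 10*1 - 3 = 7, d_6 = (59 - 7^2)/10 = 10/10 = 1, a_6 = floor((7 + 7)/1) = 14.
  m_7 = 1*14 - 7 = 7, d_7 = (59 - 7^2)/1 = 10/1 = 10: (m_7, d_7) = (m_1, d_1) = (7, 10), so from here the quotients repeat a_1, ..., a_6; the period length is 6.
Hence the expansion of sqrt(59) is a_0 = 7 followed by the repeating block 1, 2, 7, 2, 1, 14 (period 6).

[7; (1, 2, 7, 2, 1, 14)]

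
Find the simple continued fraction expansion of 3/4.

[0; 1, 3]

Run the Euclidean algorithm on 3 and 4; the successive quotients are the partial quotients a_0, a_1, ... (each step inverts the fractional part left over by the previous one):
  3 = 0*4 + 3, so a_0 = 0.
  4 = 1*3 + 1, so a_1 = 1.
  3 = 3*1 + 0, so a_2 = 3.
The remainder reaches 0 after 3 divisions, so the expansion has 3 partial quotients, read off in order.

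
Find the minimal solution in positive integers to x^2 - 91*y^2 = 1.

(x, y) = (1574, 165)

First expand sqrt(91) as a continued fraction. With x_i = (sqrt(91) + m_i)/d_i and (m_0, d_0) = (0, 1): a_0 = floor(sqrt(91)) = 9, since 9^2 = 81 <= 91 < 100 = 10^2.
Iterate m_{i+1} = d_i*a_i - m_i, d_{i+1} = (91 - m_{i+1}^2)/d_i, a_{i+1} = floor((a_0 + m_{i+1})/d_{i+1}):
  m_1 = 1*9 - 0 = 9, d_1 = (91 - 9^2)/1 = 10/1 = 10, a_1 = floor((9 + 9)/10) = 1.
  m_2 = 10*1 - 9 = 1, d_2 = (91 - 1^2)/10 = 90/10 = 9, a_2 = floor((9 + 1)/9) = 1.
  m_3 = 9*1 - 1 = 8, d_3 = (91 - 8^2)/9 = 27/9 = 3, a_3 = floor((9 + 8)/3) = 5.
  m_4 = 3*5 - 8 = 7, d_4 = (91 - 7^2)/3 = 42/3 = 14, a_4 = floor((9 + 7)/14) = 1.
  m_5 = 14*1 - 7 = 7, d_5 = (91 - 7^2)/14 = 42/14 = 3, a_5 = floor((9 + 7)/3) = 5.
  m_6 = 3*5 - 7 = 8, d_6 = (91 - 8^2)/3 = 27/3 = 9, a_6 = floor((9 + 8)/9) = 1.
  m_7 = 9*1 - 8 = 1, d_7 = (91 - 1^2)/9 = 90/9 = 10, a_7 = floor((9 + 1)/10) = 1.
  m_8 = 10*1 - 1 = 9, d_8 = (91 - 9^2)/10 = 10/10 = 1, a_8 = floor((9 + 9)/1) = 18.
  m_9 = 1*18 - 9 = 9, d_9 = (91 - 9^2)/1 = 10/1 = 10: (m_9, d_9) = (m_1, d_1) = (9, 10), so from here the quotients repeat a_1, ..., a_8; the period length is 8.
So sqrt(91) = [9; (1, 1, 5, 1, 5, 1, 1, 18)] with period length k = 8.
k is even, so the fundamental solution of x^2 - 91y^2 = 1 is (p_{k-1}, q_{k-1}) = (p_7, q_7); compute convergents through index 7.
Convergents (p_i = a_i*p_{i-1} + p_{i-2}, q_i = a_i*q_{i-1} + q_{i-2} with p_{-2}=0, p_{-1}=1, q_{-2}=1, q_{-1}=0):
  i=0: a_0=9, p_0 = 9*1 + 0 = 9, q_0 = 9*0 + 1 = 1.
  i=1: a_1=1, p_1 = 1*9 + 1 = 10, q_1 = 1*1 + 0 = 1.
  i=2: a_2=1, p_2 = 1*10 + 9 = 19, q_2 = 1*1 + 1 = 2.
  i=3: a_3=5, p_3 = 5*19 + 10 = 105, q_3 = 5*2 + 1 = 11.
  i=4: a_4=1, p_4 = 1*105 + 19 = 124, q_4 = 1*11 + 2 = 13.
  i=5: a_5=5, p_5 = 5*124 + 105 = 725, q_5 = 5*13 + 11 = 76.
  i=6: a_6=1, p_6 = 1*725 + 124 = 849, q_6 = 1*76 + 13 = 89.
  i=7: a_7=1, p_7 = 1*849 + 725 = 1574, q_7 = 1*89 + 76 = 165.
Check: 1574^2 - 91*165^2 = 2477476 - 2477475 = 1, so (x, y) = (1574, 165) solves the equation, and by the theorem it is the least positive solution.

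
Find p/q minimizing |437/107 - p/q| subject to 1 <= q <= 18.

49/12

Expand x = 437/107 as a continued fraction with the Euclidean algorithm:
  437 = 4*107 + 9, so a_0 = 4.
  107 = 11*9 + 8, so a_1 = 11.
  9 = 1*8 + 1, so a_2 = 1.
  8 = 8*1 + 0, so a_3 = 8.
so x = [4; 11, 1, 8].
Convergents (p_i = a_i*p_{i-1} + p_{i-2}, q_i = a_i*q_{i-1} + q_{i-2} with p_{-2}=0, p_{-1}=1, q_{-2}=1, q_{-1}=0), until the denominator exceeds 18:
  i=0: a_0=4, p_0 = 4*1 + 0 = 4, q_0 = 4*0 + 1 = 1.
  i=1: a_1=11, p_1 = 11*4 + 1 = 45, q_1 = 11*1 + 0 = 11.
  i=2: a_2=1, p_2 = 1*45 + 4 = 49, q_2 = 1*11 + 1 = 12.
  i=3: a_3=8, p_3 = 8*49 + 45 = 437, q_3 = 8*12 + 11 = 107.
q_3 = 107 > 18, so the last convergent with denominator <= 18 is p_2/q_2 = 49/12.
The closest fraction with denominator <= 18 is either p_2/q_2 or the intermediate fraction (k*p_2 + p_1)/(k*q_2 + q_1) with the largest k >= 1 whose denominator stays <= 18; these approach x as k grows, and every other convergent or intermediate fraction in range is farther away.
Largest k: floor((18 - q_1)/q_2) = floor((18 - 11)/12) = 0.
Since k = 0, no intermediate fraction beyond p_2/q_2 has denominator <= 18, so the convergent 49/12 is the closest (its error is |437*12 - 49*107|/(107*12) = 1/1284).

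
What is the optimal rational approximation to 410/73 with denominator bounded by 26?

Expand x = 410/73 as a continued fraction with the Euclidean algorithm:
  410 = 5*73 + 45, so a_0 = 5.
  73 = 1*45 + 28, so a_1 = 1.
  45 = 1*28 + 17, so a_2 = 1.
  28 = 1*17 + 11, so a_3 = 1.
  17 = 1*11 + 6, so a_4 = 1.
  11 = 1*6 + 5, so a_5 = 1.
  6 = 1*5 + 1, so a_6 = 1.
  5 = 5*1 + 0, so a_7 = 5.
so x = [5; 1, 1, 1, 1, 1, 1, 5].
Convergents (p_i = a_i*p_{i-1} + p_{i-2}, q_i = a_i*q_{i-1} + q_{i-2} with p_{-2}=0, p_{-1}=1, q_{-2}=1, q_{-1}=0), until the denominator exceeds 26:
  i=0: a_0=5, p_0 = 5*1 + 0 = 5, q_0 = 5*0 + 1 = 1.
  i=1: a_1=1, p_1 = 1*5 + 1 = 6, q_1 = 1*1 + 0 = 1.
  i=2: a_2=1, p_2 = 1*6 + 5 = 11, q_2 = 1*1 + 1 = 2.
  i=3: a_3=1, p_3 = 1*11 + 6 = 17, q_3 = 1*2 + 1 = 3.
  i=4: a_4=1, p_4 = 1*17 + 11 = 28, q_4 = 1*3 + 2 = 5.
  i=5: a_5=1, p_5 = 1*28 + 17 = 45, q_5 = 1*5 + 3 = 8.
  i=6: a_6=1, p_6 = 1*45 + 28 = 73, q_6 = 1*8 + 5 = 13.
  i=7: a_7=5, p_7 = 5*73 + 45 = 410, q_7 = 5*13 + 8 = 73.
q_7 = 73 > 26, so the last convergent with denominator <= 26 is p_6/q_6 = 73/13.
The closest fraction with denominator <= 26 is either p_6/q_6 or the intermediate fraction (k*p_6 + p_5)/(k*q_6 + q_5) with the largest k >= 1 whose denominator stays <= 26; these approach x as k grows, and every other convergent or intermediate fraction in range is farther away.
Largest k: floor((26 - q_5)/q_6) = floor((26 - 8)/13) = 1.
That gives (1*73 + 45)/(1*13 + 8) = 118/21.
Compare the errors: |x - 73/13| = |410*13 - 73*73|/(73*13) = 1/949, and |x - 118/21| = |410*21 - 118*73|/(73*21) = 4/1533.
Cross-multiplying, 1*1533 = 1533 < 3796 = 4*949, so 1/949 is smaller: the convergent 73/13 is closer to x than 118/21.

73/13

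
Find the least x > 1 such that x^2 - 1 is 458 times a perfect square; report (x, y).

First expand sqrt(458) as a continued fraction. With x_i = (sqrt(458) + m_i)/d_i and (m_0, d_0) = (0, 1): a_0 = floor(sqrt(458)) = 21, since 21^2 = 441 <= 458 < 484 = 22^2.
Iterate m_{i+1} = d_i*a_i - m_i, d_{i+1} = (458 - m_{i+1}^2)/d_i, a_{i+1} = floor((a_0 + m_{i+1})/d_{i+1}):
  m_1 = 1*21 - 0 = 21, d_1 = (458 - 21^2)/1 = 17/1 = 17, a_1 = floor((21 + 21)/17) = 2.
  m_2 = 17*2 - 21 = 13, d_2 = (458 - 13^2)/17 = 289/17 = 17, a_2 = floor((21 + 13)/17) = 2.
  m_3 = 17*2 - 13 = 21, d_3 = (458 - 21^2)/17 = 17/17 = 1, a_3 = floor((21 + 21)/1) = 42.
  m_4 = 1*42 - 21 = 21, d_4 = (458 - 21^2)/1 = 17/1 = 17: (m_4, d_4) = (m_1, d_1) = (21, 17), so from here the quotients repeat a_1, ..., a_3; the period length is 3.
So sqrt(458) = [21; (2, 2, 42)] with period length k = 3.
k is odd, so (p_{k-1}, q_{k-1}) only solves x^2 - 458y^2 = -1 and the fundamental solution of x^2 - 458y^2 = 1 is (p_{2k-1}, q_{2k-1}) = (p_5, q_5); compute convergents through index 5, running through the period twice.
Convergents (p_i = a_i*p_{i-1} + p_{i-2}, q_i = a_i*q_{i-1} + q_{i-2} with p_{-2}=0, p_{-1}=1, q_{-2}=1, q_{-1}=0):
  i=0: a_0=21, p_0 = 21*1 + 0 = 21, q_0 = 21*0 + 1 = 1.
  i=1: a_1=2, p_1 = 2*21 + 1 = 43, q_1 = 2*1 + 0 = 2.
  i=2: a_2=2, p_2 = 2*43 + 21 = 107, q_2 = 2*2 + 1 = 5.
  i=3: a_3=42, p_3 = 42*107 + 43 = 4537, q_3 = 42*5 + 2 = 212.
  i=4: a_4=2, p_4 = 2*4537 + 107 = 9181, q_4 = 2*212 + 5 = 429.
  i=5: a_5=2, p_5 = 2*9181 + 4537 = 22899, q_5 = 2*429 + 212 = 1070.
Indeed p_2^2 - 458*q_2^2 = 11449 - 11450 = -1, not +1.
Check: 22899^2 - 458*1070^2 = 524364201 - 524364200 = 1, so (x, y) = (22899, 1070) solves the equation, and by the theorem it is the least positive solution.

(x, y) = (22899, 1070)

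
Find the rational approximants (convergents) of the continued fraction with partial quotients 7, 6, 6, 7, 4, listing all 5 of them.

7/1, 43/6, 265/37, 1898/265, 7857/1097

Using the convergent recurrence p_i = a_i*p_{i-1} + p_{i-2}, q_i = a_i*q_{i-1} + q_{i-2} with p_{-2}=0, p_{-1}=1, q_{-2}=1, q_{-1}=0:
  i=0: a_0=7, p_0 = 7*1 + 0 = 7, q_0 = 7*0 + 1 = 1.
  i=1: a_1=6, p_1 = 6*7 + 1 = 43, q_1 = 6*1 + 0 = 6.
  i=2: a_2=6, p_2 = 6*43 + 7 = 265, q_2 = 6*6 + 1 = 37.
  i=3: a_3=7, p_3 = 7*265 + 43 = 1898, q_3 = 7*37 + 6 = 265.
  i=4: a_4=4, p_4 = 4*1898 + 265 = 7857, q_4 = 4*265 + 37 = 1097.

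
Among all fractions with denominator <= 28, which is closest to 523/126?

Expand x = 523/126 as a continued fraction with the Euclidean algorithm:
  523 = 4*126 + 19, so a_0 = 4.
  126 = 6*19 + 12, so a_1 = 6.
  19 = 1*12 + 7, so a_2 = 1.
  12 = 1*7 + 5, so a_3 = 1.
  7 = 1*5 + 2, so a_4 = 1.
  5 = 2*2 + 1, so a_5 = 2.
  2 = 2*1 + 0, so a_6 = 2.
so x = [4; 6, 1, 1, 1, 2, 2].
Convergents (p_i = a_i*p_{i-1} + p_{i-2}, q_i = a_i*q_{i-1} + q_{i-2} with p_{-2}=0, p_{-1}=1, q_{-2}=1, q_{-1}=0), until the denominator exceeds 28:
  i=0: a_0=4, p_0 = 4*1 + 0 = 4, q_0 = 4*0 + 1 = 1.
  i=1: a_1=6, p_1 = 6*4 + 1 = 25, q_1 = 6*1 + 0 = 6.
  i=2: a_2=1, p_2 = 1*25 + 4 = 29, q_2 = 1*6 + 1 = 7.
  i=3: a_3=1, p_3 = 1*29 + 25 = 54, q_3 = 1*7 + 6 = 13.
  i=4: a_4=1, p_4 = 1*54 + 29 = 83, q_4 = 1*13 + 7 = 20.
  i=5: a_5=2, p_5 = 2*83 + 54 = 220, q_5 = 2*20 + 13 = 53.
q_5 = 53 > 28, so the last convergent with denominator <= 28 is p_4/q_4 = 83/20.
The closest fraction with denominator <= 28 is either p_4/q_4 or the intermediate fraction (k*p_4 + p_3)/(k*q_4 + q_3) with the largest k >= 1 whose denominator stays <= 28; these approach x as k grows, and every other convergent or intermediate fraction in range is farther away.
Largest k: floor((28 - q_3)/q_4) = floor((28 - 13)/20) = 0.
Since k = 0, no intermediate fraction beyond p_4/q_4 has denominator <= 28, so the convergent 83/20 is the closest (its error is |523*20 - 83*126|/(126*20) = 2/2520).

83/20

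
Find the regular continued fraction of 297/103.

[2; 1, 7, 1, 1, 2, 2]

Run the Euclidean algorithm on 297 and 103; the successive quotients are the partial quotients a_0, a_1, ... (each step inverts the fractional part left over by the previous one):
  297 = 2*103 + 91, so a_0 = 2.
  103 = 1*91 + 12, so a_1 = 1.
  91 = 7*12 + 7, so a_2 = 7.
  12 = 1*7 + 5, so a_3 = 1.
  7 = 1*5 + 2, so a_4 = 1.
  5 = 2*2 + 1, so a_5 = 2.
  2 = 2*1 + 0, so a_6 = 2.
The remainder reaches 0 after 7 divisions, so the expansion has 7 partial quotients, read off in order.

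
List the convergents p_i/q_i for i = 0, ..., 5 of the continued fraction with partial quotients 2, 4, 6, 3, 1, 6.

Using the convergent recurrence p_i = a_i*p_{i-1} + p_{i-2}, q_i = a_i*q_{i-1} + q_{i-2} with p_{-2}=0, p_{-1}=1, q_{-2}=1, q_{-1}=0:
  i=0: a_0=2, p_0 = 2*1 + 0 = 2, q_0 = 2*0 + 1 = 1.
  i=1: a_1=4, p_1 = 4*2 + 1 = 9, q_1 = 4*1 + 0 = 4.
  i=2: a_2=6, p_2 = 6*9 + 2 = 56, q_2 = 6*4 + 1 = 25.
  i=3: a_3=3, p_3 = 3*56 + 9 = 177, q_3 = 3*25 + 4 = 79.
  i=4: a_4=1, p_4 = 1*177 + 56 = 233, q_4 = 1*79 + 25 = 104.
  i=5: a_5=6, p_5 = 6*233 + 177 = 1575, q_5 = 6*104 + 79 = 703.

2/1, 9/4, 56/25, 177/79, 233/104, 1575/703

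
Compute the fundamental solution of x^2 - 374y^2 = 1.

(x, y) = (3365, 174)

First expand sqrt(374) as a continued fraction. With x_i = (sqrt(374) + m_i)/d_i and (m_0, d_0) = (0, 1): a_0 = floor(sqrt(374)) = 19, since 19^2 = 361 <= 374 < 400 = 20^2.
Iterate m_{i+1} = d_i*a_i - m_i, d_{i+1} = (374 - m_{i+1}^2)/d_i, a_{i+1} = floor((a_0 + m_{i+1})/d_{i+1}):
  m_1 = 1*19 - 0 = 19, d_1 = (374 - 19^2)/1 = 13/1 = 13, a_1 = floor((19 + 19)/13) = 2.
  m_2 = 13*2 - 19 = 7, d_2 = (374 - 7^2)/13 = 325/13 = 25, a_2 = floor((19 + 7)/25) = 1.
  m_3 = 25*1 - 7 = 18, d_3 = (374 - 18^2)/25 = 50/25 = 2, a_3 = floor((19 + 18)/2) = 18.
  m_4 = 2*18 - 18 = 18, d_4 = (374 - 18^2)/2 = 50/2 = 25, a_4 = floor((19 + 18)/25) = 1.
  m_5 = 25*1 - 18 = 7, d_5 = (374 - 7^2)/25 = 325/25 = 13, a_5 = floor((19 + 7)/13) = 2.
  m_6 = 13*2 - 7 = 19, d_6 = (374 - 19^2)/13 = 13/13 = 1, a_6 = floor((19 + 19)/1) = 38.
  m_7 = 1*38 - 19 = 19, d_7 = (374 - 19^2)/1 = 13/1 = 13: (m_7, d_7) = (m_1, d_1) = (19, 13), so from here the quotients repeat a_1, ..., a_6; the period length is 6.
So sqrt(374) = [19; (2, 1, 18, 1, 2, 38)] with period length k = 6.
k is even, so the fundamental solution of x^2 - 374y^2 = 1 is (p_{k-1}, q_{k-1}) = (p_5, q_5); compute convergents through index 5.
Convergents (p_i = a_i*p_{i-1} + p_{i-2}, q_i = a_i*q_{i-1} + q_{i-2} with p_{-2}=0, p_{-1}=1, q_{-2}=1, q_{-1}=0):
  i=0: a_0=19, p_0 = 19*1 + 0 = 19, q_0 = 19*0 + 1 = 1.
  i=1: a_1=2, p_1 = 2*19 + 1 = 39, q_1 = 2*1 + 0 = 2.
  i=2: a_2=1, p_2 = 1*39 + 19 = 58, q_2 = 1*2 + 1 = 3.
  i=3: a_3=18, p_3 = 18*58 + 39 = 1083, q_3 = 18*3 + 2 = 56.
  i=4: a_4=1, p_4 = 1*1083 + 58 = 1141, q_4 = 1*56 + 3 = 59.
  i=5: a_5=2, p_5 = 2*1141 + 1083 = 3365, q_5 = 2*59 + 56 = 174.
Check: 3365^2 - 374*174^2 = 11323225 - 11323224 = 1, so (x, y) = (3365, 174) solves the equation, and by the theorem it is the least positive solution.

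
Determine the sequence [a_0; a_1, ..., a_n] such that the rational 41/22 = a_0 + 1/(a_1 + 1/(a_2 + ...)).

[1; 1, 6, 3]

Run the Euclidean algorithm on 41 and 22; the successive quotients are the partial quotients a_0, a_1, ... (each step inverts the fractional part left over by the previous one):
  41 = 1*22 + 19, so a_0 = 1.
  22 = 1*19 + 3, so a_1 = 1.
  19 = 6*3 + 1, so a_2 = 6.
  3 = 3*1 + 0, so a_3 = 3.
The remainder reaches 0 after 4 divisions, so the expansion has 4 partial quotients, read off in order.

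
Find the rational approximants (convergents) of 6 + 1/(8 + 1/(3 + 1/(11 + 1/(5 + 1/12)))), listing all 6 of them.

6/1, 49/8, 153/25, 1732/283, 8813/1440, 107488/17563

Using the convergent recurrence p_i = a_i*p_{i-1} + p_{i-2}, q_i = a_i*q_{i-1} + q_{i-2} with p_{-2}=0, p_{-1}=1, q_{-2}=1, q_{-1}=0:
  i=0: a_0=6, p_0 = 6*1 + 0 = 6, q_0 = 6*0 + 1 = 1.
  i=1: a_1=8, p_1 = 8*6 + 1 = 49, q_1 = 8*1 + 0 = 8.
  i=2: a_2=3, p_2 = 3*49 + 6 = 153, q_2 = 3*8 + 1 = 25.
  i=3: a_3=11, p_3 = 11*153 + 49 = 1732, q_3 = 11*25 + 8 = 283.
  i=4: a_4=5, p_4 = 5*1732 + 153 = 8813, q_4 = 5*283 + 25 = 1440.
  i=5: a_5=12, p_5 = 12*8813 + 1732 = 107488, q_5 = 12*1440 + 283 = 17563.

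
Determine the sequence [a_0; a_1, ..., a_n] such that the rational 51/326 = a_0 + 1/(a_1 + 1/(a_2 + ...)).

Run the Euclidean algorithm on 51 and 326; the successive quotients are the partial quotients a_0, a_1, ... (each step inverts the fractional part left over by the previous one):
  51 = 0*326 + 51, so a_0 = 0.
  326 = 6*51 + 20, so a_1 = 6.
  51 = 2*20 + 11, so a_2 = 2.
  20 = 1*11 + 9, so a_3 = 1.
  11 = 1*9 + 2, so a_4 = 1.
  9 = 4*2 + 1, so a_5 = 4.
  2 = 2*1 + 0, so a_6 = 2.
The remainder reaches 0 after 7 divisions, so the expansion has 7 partial quotients, read off in order.

[0; 6, 2, 1, 1, 4, 2]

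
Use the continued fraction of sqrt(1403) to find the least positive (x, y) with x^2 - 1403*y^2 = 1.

First expand sqrt(1403) as a continued fraction. With x_i = (sqrt(1403) + m_i)/d_i and (m_0, d_0) = (0, 1): a_0 = floor(sqrt(1403)) = 37, since 37^2 = 1369 <= 1403 < 1444 = 38^2.
Iterate m_{i+1} = d_i*a_i - m_i, d_{i+1} = (1403 - m_{i+1}^2)/d_i, a_{i+1} = floor((a_0 + m_{i+1})/d_{i+1}):
  m_1 = 1*37 - 0 = 37, d_1 = (1403 - 37^2)/1 = 34/1 = 34, a_1 = floor((37 + 37)/34) = 2.
  m_2 = 34*2 - 37 = 31, d_2 = (1403 - 31^2)/34 = 442/34 = 13, a_2 = floor((37 + 31)/13) = 5.
  m_3 = 13*5 - 31 = 34, d_3 = (1403 - 34^2)/13 = 247/13 = 19, a_3 = floor((37 + 34)/19) = 3.
  m_4 = 19*3 - 34 = 23, d_4 = (1403 - 23^2)/19 = 874/19 = 46, a_4 = floor((37 + 23)/46) = 1.
  m_5 = 46*1 - 23 = 23, d_5 = (1403 - 23^2)/46 = 874/46 = 19, a_5 = floor((37 + 23)/19) = 3.
  m_6 = 19*3 - 23 = 34, d_6 = (1403 - 34^2)/19 = 247/19 = 13, a_6 = floor((37 + 34)/13) = 5.
  m_7 = 13*5 - 34 = 31, d_7 = (1403 - 31^2)/13 = 442/13 = 34, a_7 = floor((37 + 31)/34) = 2.
  m_8 = 34*2 - 31 = 37, d_8 = (1403 - 37^2)/34 = 34/34 = 1, a_8 = floor((37 + 37)/1) = 74.
  m_9 = 1*74 - 37 = 37, d_9 = (1403 - 37^2)/1 = 34/1 = 34: (m_9, d_9) = (m_1, d_1) = (37, 34), so from here the quotients repeat a_1, ..., a_8; the period length is 8.
So sqrt(1403) = [37; (2, 5, 3, 1, 3, 5, 2, 74)] with period length k = 8.
k is even, so the fundamental solution of x^2 - 1403y^2 = 1 is (p_{k-1}, q_{k-1}) = (p_7, q_7); compute convergents through index 7.
Convergents (p_i = a_i*p_{i-1} + p_{i-2}, q_i = a_i*q_{i-1} + q_{i-2} with p_{-2}=0, p_{-1}=1, q_{-2}=1, q_{-1}=0):
  i=0: a_0=37, p_0 = 37*1 + 0 = 37, q_0 = 37*0 + 1 = 1.
  i=1: a_1=2, p_1 = 2*37 + 1 = 75, q_1 = 2*1 + 0 = 2.
  i=2: a_2=5, p_2 = 5*75 + 37 = 412, q_2 = 5*2 + 1 = 11.
  i=3: a_3=3, p_3 = 3*412 + 75 = 1311, q_3 = 3*11 + 2 = 35.
  i=4: a_4=1, p_4 = 1*1311 + 412 = 1723, q_4 = 1*35 + 11 = 46.
  i=5: a_5=3, p_5 = 3*1723 + 1311 = 6480, q_5 = 3*46 + 35 = 173.
  i=6: a_6=5, p_6 = 5*6480 + 1723 = 34123, q_6 = 5*173 + 46 = 911.
  i=7: a_7=2, p_7 = 2*34123 + 6480 = 74726, q_7 = 2*911 + 173 = 1995.
Check: 74726^2 - 1403*1995^2 = 5583975076 - 5583975075 = 1, so (x, y) = (74726, 1995) solves the equation, and by the theorem it is the least positive solution.

(x, y) = (74726, 1995)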